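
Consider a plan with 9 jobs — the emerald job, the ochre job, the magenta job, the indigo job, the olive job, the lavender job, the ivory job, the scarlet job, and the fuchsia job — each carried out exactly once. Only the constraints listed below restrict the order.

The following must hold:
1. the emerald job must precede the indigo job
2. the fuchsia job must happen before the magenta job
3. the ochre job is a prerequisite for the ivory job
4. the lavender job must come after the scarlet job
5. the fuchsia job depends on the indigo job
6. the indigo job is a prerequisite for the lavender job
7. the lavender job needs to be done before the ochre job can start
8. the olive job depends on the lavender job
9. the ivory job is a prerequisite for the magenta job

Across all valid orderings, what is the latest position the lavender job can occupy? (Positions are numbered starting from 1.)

5

Every job that must follow the lavender job has to come after it. Tracing all chains starting from the lavender job, those jobs are: the ochre job, the magenta job, the olive job, the ivory job — 4 in total.
So at least 4 jobs follow the lavender job, putting the lavender job no later than position 5. That position is achievable by scheduling everything else first.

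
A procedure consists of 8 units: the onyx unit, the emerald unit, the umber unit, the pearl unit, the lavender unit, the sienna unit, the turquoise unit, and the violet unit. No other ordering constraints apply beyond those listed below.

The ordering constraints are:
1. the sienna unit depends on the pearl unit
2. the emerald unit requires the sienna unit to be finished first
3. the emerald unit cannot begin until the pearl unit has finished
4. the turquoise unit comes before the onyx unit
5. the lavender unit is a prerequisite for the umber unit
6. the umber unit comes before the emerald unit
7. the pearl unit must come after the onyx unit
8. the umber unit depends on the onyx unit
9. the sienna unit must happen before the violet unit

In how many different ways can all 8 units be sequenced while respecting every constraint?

30

2 units have no prerequisites (the lavender unit, the turquoise unit), so any of them could come first.
Enumerating by repeatedly choosing an available unit (one whose prerequisites are all placed) gives 30 distinct complete orderings.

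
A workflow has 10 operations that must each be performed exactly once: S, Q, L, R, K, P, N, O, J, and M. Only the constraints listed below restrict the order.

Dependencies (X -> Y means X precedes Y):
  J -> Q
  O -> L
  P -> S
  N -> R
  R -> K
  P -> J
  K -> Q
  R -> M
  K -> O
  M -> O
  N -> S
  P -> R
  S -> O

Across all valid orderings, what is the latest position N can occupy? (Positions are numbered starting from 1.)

Following every chain forward from N, the operations that must come later are S, Q, L, R, K, O, M — 7 of them.
With 7 mandatory successors out of 10 operations total, the latest slot for N is 10−7 = 3, and it's reachable by doing all non-successors before N.

3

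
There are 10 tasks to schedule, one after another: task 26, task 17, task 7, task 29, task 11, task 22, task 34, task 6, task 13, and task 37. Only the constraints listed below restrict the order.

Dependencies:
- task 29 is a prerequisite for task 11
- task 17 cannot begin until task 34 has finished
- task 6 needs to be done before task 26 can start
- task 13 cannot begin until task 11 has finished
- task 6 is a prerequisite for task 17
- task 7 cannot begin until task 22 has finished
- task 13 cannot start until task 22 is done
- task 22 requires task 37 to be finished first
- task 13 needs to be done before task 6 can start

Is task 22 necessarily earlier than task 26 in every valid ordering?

Yes

There is a constraint chain task 22 → task 13 → task 6 → task 26.
Hence task 22 necessarily comes before task 26.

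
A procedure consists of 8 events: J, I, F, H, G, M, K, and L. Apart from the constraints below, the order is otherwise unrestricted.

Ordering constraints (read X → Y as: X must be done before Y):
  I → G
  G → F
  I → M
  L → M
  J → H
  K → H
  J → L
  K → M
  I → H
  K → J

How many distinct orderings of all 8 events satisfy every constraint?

150

2 events have no prerequisites (I, K), so any of them could come first.
Systematically extending each partial ordering one event at a time and counting, there are 150 complete orderings.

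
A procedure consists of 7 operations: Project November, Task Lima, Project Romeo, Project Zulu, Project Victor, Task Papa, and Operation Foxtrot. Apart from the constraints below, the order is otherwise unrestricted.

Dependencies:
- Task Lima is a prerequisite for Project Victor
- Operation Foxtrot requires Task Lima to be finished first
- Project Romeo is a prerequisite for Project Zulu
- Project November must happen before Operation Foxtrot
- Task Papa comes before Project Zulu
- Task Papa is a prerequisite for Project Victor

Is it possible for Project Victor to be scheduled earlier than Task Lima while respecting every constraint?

No

The constraints give a chain Task Lima → Project Victor, which forces Task Lima before Project Victor.
So no valid ordering can have Project Victor before Task Lima.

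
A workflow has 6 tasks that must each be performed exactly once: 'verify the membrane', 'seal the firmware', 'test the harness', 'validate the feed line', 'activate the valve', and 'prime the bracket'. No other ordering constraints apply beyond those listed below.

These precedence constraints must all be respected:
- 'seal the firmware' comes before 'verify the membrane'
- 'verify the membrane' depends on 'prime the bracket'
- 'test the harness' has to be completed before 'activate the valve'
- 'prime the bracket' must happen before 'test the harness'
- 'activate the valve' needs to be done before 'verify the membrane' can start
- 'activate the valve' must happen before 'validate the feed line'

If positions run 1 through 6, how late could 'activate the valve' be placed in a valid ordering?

The tasks that are forced after 'activate the valve', directly or by a chain of constraints, are 'verify the membrane', 'validate the feed line'. That's 2 tasks.
With 2 mandatory successors out of 6 tasks total, the latest slot for 'activate the valve' is 6−2 = 4, and it's reachable by doing all non-successors before 'activate the valve'.

4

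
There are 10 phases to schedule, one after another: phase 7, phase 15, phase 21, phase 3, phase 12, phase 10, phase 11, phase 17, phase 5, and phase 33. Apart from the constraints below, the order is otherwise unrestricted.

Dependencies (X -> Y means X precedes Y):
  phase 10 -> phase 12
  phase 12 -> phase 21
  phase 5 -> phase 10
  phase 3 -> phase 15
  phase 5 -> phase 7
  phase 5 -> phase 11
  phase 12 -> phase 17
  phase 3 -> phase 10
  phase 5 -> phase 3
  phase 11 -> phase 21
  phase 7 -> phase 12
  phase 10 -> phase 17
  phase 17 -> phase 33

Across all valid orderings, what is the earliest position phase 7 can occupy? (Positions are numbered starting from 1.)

The only phase forced before phase 7 (directly or transitively) is phase 5.
So at minimum 1 phase comes before phase 7, putting phase 7 no earlier than position 2. That position is achievable by scheduling exactly that predecessor first.

2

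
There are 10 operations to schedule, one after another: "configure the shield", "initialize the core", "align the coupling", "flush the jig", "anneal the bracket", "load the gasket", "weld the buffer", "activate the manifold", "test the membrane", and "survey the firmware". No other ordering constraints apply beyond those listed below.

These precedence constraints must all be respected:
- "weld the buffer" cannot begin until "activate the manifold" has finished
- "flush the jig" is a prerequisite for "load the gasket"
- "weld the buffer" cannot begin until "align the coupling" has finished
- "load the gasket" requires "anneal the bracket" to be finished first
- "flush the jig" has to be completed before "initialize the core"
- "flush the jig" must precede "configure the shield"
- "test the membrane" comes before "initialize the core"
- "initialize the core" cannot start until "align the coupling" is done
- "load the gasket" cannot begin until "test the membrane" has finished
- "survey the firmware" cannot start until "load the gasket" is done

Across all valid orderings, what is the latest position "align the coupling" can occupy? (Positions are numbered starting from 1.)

Following every chain forward from "align the coupling", the operations that must come later are "initialize the core", "weld the buffer" — 2 of them.
So at least 2 operations follow "align the coupling", putting "align the coupling" no later than position 8. That position is achievable by scheduling everything else first.

8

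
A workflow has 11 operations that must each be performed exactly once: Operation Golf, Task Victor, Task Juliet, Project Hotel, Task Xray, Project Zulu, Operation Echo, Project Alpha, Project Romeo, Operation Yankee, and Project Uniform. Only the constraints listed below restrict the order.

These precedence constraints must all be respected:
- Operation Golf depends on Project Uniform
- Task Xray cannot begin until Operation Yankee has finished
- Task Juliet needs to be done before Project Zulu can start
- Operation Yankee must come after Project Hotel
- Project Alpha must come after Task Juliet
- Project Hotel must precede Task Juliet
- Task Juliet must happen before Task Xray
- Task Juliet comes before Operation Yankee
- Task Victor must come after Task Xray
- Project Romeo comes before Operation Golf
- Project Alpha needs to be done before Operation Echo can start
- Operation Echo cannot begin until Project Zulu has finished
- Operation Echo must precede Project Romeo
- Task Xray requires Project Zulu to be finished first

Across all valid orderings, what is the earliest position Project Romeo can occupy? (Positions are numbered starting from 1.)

The operations that are forced before Project Romeo, directly or transitively, are Task Juliet, Project Hotel, Project Zulu, Operation Echo, Project Alpha. That's 5 operations.
With 5 mandatory predecessors, the earliest Project Romeo can sit is position 5+1 = 6, and placing just those 5 first achieves it.

6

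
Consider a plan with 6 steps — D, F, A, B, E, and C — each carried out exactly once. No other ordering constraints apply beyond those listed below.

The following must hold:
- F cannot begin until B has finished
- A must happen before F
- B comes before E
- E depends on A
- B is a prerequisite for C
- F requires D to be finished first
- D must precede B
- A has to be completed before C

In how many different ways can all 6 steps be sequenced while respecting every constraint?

The steps with no prerequisites are D, A; any of them can be placed first.
Enumerating by repeatedly choosing an available step (one whose prerequisites are all placed) gives 18 distinct complete orderings.

18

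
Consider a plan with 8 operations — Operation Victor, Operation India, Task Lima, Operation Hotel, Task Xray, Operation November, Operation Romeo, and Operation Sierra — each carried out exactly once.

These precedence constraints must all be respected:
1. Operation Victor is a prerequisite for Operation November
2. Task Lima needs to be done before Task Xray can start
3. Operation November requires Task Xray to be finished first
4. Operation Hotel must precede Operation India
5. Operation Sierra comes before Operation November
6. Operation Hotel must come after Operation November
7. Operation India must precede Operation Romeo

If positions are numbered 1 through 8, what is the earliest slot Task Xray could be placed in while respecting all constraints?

2

The only operation forced before Task Xray (directly or transitively) is Task Lima.
With 1 mandatory predecessor, the earliest Task Xray can sit is position 1+1 = 2, and placing just that one first achieves it.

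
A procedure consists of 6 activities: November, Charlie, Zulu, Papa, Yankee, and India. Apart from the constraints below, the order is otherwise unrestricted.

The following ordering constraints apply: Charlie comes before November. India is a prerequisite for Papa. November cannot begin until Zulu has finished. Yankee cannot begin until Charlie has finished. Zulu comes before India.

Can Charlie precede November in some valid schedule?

Charlie is actually forced before November by the constraints, so certainly some valid ordering has Charlie first.

Yes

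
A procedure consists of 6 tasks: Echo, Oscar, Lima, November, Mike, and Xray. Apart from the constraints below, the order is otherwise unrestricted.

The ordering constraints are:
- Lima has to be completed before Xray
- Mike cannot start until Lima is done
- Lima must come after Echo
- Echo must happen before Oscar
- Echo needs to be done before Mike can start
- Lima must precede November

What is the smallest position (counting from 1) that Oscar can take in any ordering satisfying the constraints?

2

Working backwards through the constraints from Oscar, its only required predecessor is Echo.
With 1 mandatory predecessor, the earliest Oscar can sit is position 1+1 = 2, and placing just that one first achieves it.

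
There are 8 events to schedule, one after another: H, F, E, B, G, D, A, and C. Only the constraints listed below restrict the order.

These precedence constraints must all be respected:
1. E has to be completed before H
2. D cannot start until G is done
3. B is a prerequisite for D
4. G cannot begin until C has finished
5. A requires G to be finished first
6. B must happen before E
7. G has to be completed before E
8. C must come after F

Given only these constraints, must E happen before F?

In fact the dependencies run the other way: F → C → G → E.
So E never precedes F.

No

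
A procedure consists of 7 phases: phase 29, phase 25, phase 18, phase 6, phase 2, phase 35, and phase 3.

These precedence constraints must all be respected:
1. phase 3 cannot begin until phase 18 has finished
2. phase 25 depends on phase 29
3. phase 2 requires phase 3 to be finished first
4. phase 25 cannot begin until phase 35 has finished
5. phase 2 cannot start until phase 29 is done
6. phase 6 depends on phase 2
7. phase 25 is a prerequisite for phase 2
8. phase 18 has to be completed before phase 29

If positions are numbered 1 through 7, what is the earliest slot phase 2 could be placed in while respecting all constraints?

Every phase that must precede phase 2 has to come before it. Tracing all chains that end at phase 2, those phases are: phase 29, phase 25, phase 18, phase 35, phase 3 — 5 in total.
So at minimum 5 phases come before phase 2, putting phase 2 no earlier than position 6. That position is achievable by scheduling exactly those predecessors first.

6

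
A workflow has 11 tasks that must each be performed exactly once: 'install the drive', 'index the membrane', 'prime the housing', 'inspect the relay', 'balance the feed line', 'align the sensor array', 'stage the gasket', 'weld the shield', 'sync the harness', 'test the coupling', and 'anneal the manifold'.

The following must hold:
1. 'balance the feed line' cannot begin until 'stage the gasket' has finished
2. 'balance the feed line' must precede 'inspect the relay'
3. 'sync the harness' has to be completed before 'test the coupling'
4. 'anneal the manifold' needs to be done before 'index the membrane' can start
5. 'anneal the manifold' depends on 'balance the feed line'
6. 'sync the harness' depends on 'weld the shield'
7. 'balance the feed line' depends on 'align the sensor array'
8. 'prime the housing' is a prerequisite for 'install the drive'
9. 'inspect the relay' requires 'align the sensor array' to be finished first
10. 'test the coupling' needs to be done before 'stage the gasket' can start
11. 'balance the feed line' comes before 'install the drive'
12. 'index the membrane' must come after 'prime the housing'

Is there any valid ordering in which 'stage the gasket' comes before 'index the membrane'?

Every valid ordering already has 'stage the gasket' before 'index the membrane' (the constraints require it), so in particular at least one does.

Yes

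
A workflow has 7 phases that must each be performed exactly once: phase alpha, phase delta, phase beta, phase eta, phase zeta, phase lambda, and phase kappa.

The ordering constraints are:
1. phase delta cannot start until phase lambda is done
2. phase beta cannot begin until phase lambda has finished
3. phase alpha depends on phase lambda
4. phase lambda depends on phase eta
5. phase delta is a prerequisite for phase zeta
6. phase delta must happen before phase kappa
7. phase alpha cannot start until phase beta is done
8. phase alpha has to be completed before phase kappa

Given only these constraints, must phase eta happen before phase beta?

Tracing the constraints gives a chain: phase eta → phase lambda → phase beta.
So phase eta must precede phase beta in any valid ordering.

Yes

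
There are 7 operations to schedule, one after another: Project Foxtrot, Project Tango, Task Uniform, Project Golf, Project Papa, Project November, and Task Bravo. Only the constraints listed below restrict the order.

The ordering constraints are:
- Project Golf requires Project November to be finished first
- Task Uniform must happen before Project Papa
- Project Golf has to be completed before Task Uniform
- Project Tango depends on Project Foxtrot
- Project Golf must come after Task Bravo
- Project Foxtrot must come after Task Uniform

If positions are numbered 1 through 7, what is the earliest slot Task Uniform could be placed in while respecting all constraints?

4

The operations that are forced before Task Uniform, directly or transitively, are Project Golf, Project November, Task Bravo. That's 3 operations.
With 3 mandatory predecessors, the earliest Task Uniform can sit is position 3+1 = 4, and placing just those 3 first achieves it.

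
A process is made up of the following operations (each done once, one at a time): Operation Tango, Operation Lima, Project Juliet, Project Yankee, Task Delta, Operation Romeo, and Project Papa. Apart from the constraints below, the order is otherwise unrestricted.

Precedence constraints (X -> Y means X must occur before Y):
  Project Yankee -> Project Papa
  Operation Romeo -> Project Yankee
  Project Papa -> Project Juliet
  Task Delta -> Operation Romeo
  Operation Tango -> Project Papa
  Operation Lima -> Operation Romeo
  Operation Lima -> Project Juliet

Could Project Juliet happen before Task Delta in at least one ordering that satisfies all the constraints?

There is a dependency chain Task Delta → Operation Romeo → Project Yankee → Project Papa → Project Juliet, so Project Juliet always comes after Task Delta.
Hence Project Juliet can never be scheduled before Task Delta.

No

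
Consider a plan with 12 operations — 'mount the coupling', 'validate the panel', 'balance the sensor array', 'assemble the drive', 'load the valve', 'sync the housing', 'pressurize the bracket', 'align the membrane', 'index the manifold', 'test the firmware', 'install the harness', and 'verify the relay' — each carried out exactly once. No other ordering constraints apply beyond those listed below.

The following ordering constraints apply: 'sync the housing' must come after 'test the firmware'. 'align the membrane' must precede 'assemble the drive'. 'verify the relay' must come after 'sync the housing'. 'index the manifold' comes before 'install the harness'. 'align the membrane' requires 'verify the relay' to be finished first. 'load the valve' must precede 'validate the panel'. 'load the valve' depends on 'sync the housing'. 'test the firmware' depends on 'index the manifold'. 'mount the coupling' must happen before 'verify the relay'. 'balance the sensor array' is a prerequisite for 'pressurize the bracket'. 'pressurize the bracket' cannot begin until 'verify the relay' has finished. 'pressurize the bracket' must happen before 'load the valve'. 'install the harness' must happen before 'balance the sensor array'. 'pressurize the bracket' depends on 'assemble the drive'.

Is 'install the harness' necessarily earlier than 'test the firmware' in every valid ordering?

No chain of constraints connects 'install the harness' to 'test the firmware' in either direction.
There exist valid orderings with 'test the firmware' before 'install the harness', so 'install the harness' is not required to come first.

No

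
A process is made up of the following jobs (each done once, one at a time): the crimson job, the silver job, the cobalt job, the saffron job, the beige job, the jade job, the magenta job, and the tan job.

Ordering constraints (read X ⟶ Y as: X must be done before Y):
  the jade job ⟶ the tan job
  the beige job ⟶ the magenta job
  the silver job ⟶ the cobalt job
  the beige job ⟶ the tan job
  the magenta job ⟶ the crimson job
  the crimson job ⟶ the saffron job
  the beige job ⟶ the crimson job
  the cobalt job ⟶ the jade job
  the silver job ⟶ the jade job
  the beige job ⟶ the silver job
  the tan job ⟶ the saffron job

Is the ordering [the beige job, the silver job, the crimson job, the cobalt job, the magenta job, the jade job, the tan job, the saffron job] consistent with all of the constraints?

In the proposed order, the crimson job appears before the magenta job.
That contradicts the constraint that the magenta job must precede the crimson job.

No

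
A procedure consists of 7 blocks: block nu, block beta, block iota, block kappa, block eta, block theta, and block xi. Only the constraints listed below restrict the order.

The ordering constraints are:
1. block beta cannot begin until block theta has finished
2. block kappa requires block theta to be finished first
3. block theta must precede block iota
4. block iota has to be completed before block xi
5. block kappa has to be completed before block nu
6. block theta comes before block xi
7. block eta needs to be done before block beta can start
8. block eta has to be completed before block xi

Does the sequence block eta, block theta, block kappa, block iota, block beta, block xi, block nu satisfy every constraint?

Every stated constraint is respected: block eta sits at position 1, ahead of block xi at position 6, and each of the other listed pairs likewise has the predecessor earlier in the sequence.

Yes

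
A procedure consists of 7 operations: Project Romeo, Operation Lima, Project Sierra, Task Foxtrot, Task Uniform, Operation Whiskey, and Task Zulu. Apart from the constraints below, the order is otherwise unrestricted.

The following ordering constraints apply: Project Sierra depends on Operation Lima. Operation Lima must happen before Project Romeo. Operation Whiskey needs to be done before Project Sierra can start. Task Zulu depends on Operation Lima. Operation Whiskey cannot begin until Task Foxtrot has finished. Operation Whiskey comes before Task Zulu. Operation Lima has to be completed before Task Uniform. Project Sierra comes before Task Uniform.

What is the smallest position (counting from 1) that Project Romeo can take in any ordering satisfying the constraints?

2

The only operation forced before Project Romeo (directly or transitively) is Operation Lima.
With 1 mandatory predecessor, the earliest Project Romeo can sit is position 1+1 = 2, and placing just that one first achieves it.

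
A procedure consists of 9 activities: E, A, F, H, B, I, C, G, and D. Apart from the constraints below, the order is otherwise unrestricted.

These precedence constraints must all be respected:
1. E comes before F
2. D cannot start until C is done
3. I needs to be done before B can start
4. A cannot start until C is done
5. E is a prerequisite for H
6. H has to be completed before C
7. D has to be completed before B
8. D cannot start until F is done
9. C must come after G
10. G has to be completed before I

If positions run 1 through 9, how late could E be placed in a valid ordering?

Following every chain forward from E, the activities that must come later are A, F, H, B, C, D — 6 of them.
With 6 mandatory successors out of 9 activities total, the latest slot for E is 9−6 = 3, and it's reachable by doing all non-successors before E.

3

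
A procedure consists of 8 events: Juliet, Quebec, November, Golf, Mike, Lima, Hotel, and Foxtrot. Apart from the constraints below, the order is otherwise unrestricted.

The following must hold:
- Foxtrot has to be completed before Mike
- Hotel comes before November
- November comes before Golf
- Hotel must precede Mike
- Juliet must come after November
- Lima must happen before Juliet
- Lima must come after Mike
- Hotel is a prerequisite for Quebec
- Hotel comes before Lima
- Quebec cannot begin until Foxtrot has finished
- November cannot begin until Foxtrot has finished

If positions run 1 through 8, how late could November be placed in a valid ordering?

Every event that must follow November has to come after it. Tracing all chains starting from November, those events are: Juliet, Golf — 2 in total.
With 2 mandatory successors out of 8 events total, the latest slot for November is 8−2 = 6, and it's reachable by doing all non-successors before November.

6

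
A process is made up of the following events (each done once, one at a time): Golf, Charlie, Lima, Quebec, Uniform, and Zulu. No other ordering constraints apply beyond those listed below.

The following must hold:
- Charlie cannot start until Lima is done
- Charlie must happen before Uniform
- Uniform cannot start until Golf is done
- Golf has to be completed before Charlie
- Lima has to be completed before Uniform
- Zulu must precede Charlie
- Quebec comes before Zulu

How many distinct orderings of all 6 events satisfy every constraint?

3 events have no prerequisites (Golf, Lima, Quebec), so any of them could come first.
Enumerating by repeatedly choosing an available event (one whose prerequisites are all placed) gives 12 distinct complete orderings.

12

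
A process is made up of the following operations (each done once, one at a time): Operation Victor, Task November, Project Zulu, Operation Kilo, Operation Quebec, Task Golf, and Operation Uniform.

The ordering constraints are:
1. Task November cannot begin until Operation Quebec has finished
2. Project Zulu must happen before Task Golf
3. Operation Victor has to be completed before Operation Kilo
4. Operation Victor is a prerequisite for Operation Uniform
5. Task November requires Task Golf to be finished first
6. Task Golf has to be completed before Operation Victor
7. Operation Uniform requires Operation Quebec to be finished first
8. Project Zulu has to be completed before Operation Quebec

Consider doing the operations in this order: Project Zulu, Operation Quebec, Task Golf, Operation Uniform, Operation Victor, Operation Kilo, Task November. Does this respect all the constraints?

No

The sequence places Operation Uniform ahead of Operation Victor.
That contradicts the constraint that Operation Victor must precede Operation Uniform.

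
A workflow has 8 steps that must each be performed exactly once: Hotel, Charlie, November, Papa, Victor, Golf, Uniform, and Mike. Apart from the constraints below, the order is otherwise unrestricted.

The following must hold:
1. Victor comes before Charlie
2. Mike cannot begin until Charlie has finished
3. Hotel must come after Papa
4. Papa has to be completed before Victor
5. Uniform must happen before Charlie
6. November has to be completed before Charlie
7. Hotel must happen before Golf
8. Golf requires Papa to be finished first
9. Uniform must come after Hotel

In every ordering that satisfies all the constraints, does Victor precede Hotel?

No

Victor and Hotel are not related by any chain of constraints.
There exist valid orderings with Hotel before Victor, so Victor is not required to come first.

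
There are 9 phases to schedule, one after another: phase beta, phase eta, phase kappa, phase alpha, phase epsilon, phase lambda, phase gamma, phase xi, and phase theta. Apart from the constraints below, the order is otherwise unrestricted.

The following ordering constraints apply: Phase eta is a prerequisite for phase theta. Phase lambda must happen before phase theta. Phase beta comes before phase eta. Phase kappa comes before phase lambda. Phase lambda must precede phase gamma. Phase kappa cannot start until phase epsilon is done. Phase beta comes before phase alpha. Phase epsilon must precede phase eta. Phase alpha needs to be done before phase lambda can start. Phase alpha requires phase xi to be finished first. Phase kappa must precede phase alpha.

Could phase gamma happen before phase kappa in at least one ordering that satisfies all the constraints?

There is a dependency chain phase kappa → phase lambda → phase gamma, so phase gamma always comes after phase kappa.
Hence phase gamma can never be scheduled before phase kappa.

No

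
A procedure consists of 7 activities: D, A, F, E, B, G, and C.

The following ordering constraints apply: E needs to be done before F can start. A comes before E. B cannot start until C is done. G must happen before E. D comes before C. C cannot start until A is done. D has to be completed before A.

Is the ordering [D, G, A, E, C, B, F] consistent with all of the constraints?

Yes

Every stated constraint is respected: D sits at position 1, ahead of C at position 5, and each of the other listed pairs likewise has the predecessor earlier in the sequence.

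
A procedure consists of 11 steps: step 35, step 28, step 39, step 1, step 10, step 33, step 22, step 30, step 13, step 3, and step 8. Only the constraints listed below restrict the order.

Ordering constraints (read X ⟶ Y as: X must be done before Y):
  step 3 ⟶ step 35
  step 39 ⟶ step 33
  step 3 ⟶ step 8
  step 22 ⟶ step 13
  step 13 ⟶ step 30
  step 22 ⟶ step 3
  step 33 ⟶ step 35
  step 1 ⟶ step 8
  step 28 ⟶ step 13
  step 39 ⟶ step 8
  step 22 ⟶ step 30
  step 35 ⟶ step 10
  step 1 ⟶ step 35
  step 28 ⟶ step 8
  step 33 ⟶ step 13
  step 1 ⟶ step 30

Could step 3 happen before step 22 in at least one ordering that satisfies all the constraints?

No

There is a dependency chain step 22 → step 3, so step 3 always comes after step 22.
So no valid ordering can have step 3 before step 22.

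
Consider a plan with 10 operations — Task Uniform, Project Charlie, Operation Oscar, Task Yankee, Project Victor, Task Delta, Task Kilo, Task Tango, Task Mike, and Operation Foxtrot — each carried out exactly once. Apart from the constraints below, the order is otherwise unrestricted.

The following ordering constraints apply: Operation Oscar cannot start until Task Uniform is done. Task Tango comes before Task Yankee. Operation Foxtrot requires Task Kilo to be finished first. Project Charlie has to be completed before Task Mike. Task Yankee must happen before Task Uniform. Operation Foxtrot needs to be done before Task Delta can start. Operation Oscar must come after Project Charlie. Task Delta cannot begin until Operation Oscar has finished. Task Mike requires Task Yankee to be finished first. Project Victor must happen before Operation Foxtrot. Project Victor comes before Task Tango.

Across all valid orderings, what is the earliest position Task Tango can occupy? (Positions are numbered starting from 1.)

Working backwards through the constraints from Task Tango, its only required predecessor is Project Victor.
With 1 mandatory predecessor, the earliest Task Tango can sit is position 1+1 = 2, and placing just that one first achieves it.

2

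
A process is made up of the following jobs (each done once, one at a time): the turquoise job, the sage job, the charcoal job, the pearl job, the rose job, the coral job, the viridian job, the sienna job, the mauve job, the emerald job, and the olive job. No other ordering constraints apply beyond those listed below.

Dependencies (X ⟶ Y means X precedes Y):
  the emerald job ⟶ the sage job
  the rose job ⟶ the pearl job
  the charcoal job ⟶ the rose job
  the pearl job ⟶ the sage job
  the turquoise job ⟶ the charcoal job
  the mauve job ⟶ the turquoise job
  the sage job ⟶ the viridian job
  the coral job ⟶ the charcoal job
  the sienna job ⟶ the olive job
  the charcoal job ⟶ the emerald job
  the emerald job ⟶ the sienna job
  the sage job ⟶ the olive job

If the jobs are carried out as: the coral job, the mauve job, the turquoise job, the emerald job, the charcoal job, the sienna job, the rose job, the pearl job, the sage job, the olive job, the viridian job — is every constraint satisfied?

No

In the proposed order, the emerald job appears before the charcoal job.
Since the charcoal job is required before the emerald job, the ordering is invalid.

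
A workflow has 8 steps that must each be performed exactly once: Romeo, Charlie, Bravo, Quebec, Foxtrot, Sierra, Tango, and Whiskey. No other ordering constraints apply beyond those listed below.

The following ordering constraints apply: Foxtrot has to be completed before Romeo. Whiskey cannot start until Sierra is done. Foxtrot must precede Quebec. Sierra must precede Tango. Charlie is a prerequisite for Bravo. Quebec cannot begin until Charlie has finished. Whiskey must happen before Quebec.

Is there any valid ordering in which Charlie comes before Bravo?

Every valid ordering already has Charlie before Bravo (the constraints require it), so in particular at least one does.

Yes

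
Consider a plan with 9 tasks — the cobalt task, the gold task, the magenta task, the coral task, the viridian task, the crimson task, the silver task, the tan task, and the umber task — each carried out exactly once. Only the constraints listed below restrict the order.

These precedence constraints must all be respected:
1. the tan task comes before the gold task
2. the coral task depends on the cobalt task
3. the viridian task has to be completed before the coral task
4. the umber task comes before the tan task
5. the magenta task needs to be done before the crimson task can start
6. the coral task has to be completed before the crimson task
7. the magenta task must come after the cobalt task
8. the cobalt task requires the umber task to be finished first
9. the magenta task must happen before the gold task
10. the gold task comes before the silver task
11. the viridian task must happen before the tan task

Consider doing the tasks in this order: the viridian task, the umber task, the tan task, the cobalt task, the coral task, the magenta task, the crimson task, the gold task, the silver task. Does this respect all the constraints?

Yes

Going through the constraints one by one, each required predecessor appears earlier in the sequence than its dependent — e.g. the tan task (position 3) is before the gold task (position 8), as required.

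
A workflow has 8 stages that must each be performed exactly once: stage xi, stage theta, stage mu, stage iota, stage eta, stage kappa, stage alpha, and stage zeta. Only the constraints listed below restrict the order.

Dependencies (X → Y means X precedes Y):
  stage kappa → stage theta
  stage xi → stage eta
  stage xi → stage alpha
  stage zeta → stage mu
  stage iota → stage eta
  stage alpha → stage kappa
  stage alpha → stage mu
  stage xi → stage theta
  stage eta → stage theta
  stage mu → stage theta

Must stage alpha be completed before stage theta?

Yes

There is a constraint chain stage alpha → stage mu → stage theta.
That forces stage alpha before stage theta in every valid schedule.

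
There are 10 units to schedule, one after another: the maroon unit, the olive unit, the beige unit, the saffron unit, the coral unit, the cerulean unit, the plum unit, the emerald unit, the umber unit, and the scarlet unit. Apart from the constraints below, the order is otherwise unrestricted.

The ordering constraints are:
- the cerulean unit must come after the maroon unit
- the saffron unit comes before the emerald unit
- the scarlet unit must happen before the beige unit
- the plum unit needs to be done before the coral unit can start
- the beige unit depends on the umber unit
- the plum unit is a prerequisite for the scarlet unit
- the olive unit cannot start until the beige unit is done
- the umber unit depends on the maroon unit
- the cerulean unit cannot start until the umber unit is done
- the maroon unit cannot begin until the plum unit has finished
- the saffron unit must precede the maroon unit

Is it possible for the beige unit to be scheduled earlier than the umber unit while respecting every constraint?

There is a dependency chain the umber unit → the beige unit, so the beige unit always comes after the umber unit.
Hence the beige unit can never be scheduled before the umber unit.

No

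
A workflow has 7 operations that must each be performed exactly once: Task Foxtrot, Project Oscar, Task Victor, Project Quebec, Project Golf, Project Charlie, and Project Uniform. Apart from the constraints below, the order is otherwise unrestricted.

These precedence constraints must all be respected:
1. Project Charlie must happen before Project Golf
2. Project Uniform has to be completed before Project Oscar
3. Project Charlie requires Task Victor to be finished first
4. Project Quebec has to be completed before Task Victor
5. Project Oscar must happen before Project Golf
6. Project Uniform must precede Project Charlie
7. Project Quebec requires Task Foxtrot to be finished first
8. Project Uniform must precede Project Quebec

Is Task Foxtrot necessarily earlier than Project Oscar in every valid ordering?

No

No chain of constraints connects Task Foxtrot to Project Oscar in either direction.
There exist valid orderings with Project Oscar before Task Foxtrot, so Task Foxtrot is not required to come first.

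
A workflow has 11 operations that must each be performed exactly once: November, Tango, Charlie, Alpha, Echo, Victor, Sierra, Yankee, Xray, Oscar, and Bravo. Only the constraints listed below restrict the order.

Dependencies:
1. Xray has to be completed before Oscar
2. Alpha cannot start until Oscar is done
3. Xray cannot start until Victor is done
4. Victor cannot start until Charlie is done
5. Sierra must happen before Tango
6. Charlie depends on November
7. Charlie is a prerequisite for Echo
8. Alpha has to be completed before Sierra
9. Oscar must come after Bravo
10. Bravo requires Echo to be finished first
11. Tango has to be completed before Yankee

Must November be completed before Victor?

Yes

Chaining the stated constraints: November → Charlie → Victor.
So November must precede Victor in any valid ordering.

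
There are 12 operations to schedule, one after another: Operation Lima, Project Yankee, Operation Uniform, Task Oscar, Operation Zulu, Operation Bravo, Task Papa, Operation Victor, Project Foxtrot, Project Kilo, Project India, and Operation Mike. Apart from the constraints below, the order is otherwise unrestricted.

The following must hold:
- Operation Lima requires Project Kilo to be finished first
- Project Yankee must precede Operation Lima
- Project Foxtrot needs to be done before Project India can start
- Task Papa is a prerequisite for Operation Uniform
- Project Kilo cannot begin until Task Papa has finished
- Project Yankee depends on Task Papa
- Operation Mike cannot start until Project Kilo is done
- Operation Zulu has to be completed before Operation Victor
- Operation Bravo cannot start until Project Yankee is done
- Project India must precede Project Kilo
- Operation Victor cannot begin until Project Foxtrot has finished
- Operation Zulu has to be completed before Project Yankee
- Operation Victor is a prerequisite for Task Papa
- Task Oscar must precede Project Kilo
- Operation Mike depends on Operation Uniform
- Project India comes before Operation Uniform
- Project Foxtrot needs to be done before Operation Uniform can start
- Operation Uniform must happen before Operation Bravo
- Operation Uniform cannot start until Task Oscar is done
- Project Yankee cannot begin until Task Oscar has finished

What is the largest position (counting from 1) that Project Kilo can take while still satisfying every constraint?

10

Every operation that must follow Project Kilo has to come after it. Tracing all chains starting from Project Kilo, those operations are: Operation Lima, Operation Mike — 2 in total.
With 2 mandatory successors out of 12 operations total, the latest slot for Project Kilo is 12−2 = 10, and it's reachable by doing all non-successors before Project Kilo.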